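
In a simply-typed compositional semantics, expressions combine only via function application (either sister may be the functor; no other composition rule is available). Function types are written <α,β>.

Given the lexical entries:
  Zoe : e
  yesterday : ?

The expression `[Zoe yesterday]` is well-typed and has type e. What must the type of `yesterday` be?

<e,e>

[Zoe yesterday] must have type e. The sister Zoe has type e; that is not a function onto e, so yesterday must be the functor, of type <e,e>.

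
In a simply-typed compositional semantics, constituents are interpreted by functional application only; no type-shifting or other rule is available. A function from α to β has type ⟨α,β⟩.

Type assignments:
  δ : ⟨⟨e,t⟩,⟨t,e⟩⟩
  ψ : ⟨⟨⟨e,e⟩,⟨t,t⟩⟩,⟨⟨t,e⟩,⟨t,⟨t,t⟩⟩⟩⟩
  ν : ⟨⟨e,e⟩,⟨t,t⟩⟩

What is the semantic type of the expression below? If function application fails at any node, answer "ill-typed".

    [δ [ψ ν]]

At [ψ ν], ψ : ⟨⟨⟨e,e⟩,⟨t,t⟩⟩,⟨⟨t,e⟩,⟨t,⟨t,t⟩⟩⟩⟩ takes ν : ⟨⟨e,e⟩,⟨t,t⟩⟩, giving ⟨⟨t,e⟩,⟨t,⟨t,t⟩⟩⟩.
[δ [ψ ν]]: ⟨⟨e,t⟩,⟨t,e⟩⟩ and ⟨⟨t,e⟩,⟨t,⟨t,t⟩⟩⟩ cannot combine by function application — type clash.

ill-typed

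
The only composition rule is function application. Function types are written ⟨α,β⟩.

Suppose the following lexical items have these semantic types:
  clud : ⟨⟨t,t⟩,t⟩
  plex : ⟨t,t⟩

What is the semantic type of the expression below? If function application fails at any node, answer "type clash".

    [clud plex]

At [clud plex], clud : ⟨⟨t,t⟩,t⟩ takes plex : ⟨t,t⟩, giving t.

t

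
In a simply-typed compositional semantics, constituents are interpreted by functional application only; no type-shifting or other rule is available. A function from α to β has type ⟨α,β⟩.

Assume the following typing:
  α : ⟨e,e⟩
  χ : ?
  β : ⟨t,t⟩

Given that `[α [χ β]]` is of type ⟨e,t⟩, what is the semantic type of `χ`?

At [α [χ β]] (required: ⟨e,t⟩): α is ⟨e,e⟩, which is not a function with range ⟨e,t⟩; hence [χ β] is the functor — type ⟨⟨e,e⟩,⟨e,t⟩⟩.
At [χ β] (required: ⟨⟨e,e⟩,⟨e,t⟩⟩): β is ⟨t,t⟩, which is not a function with range ⟨⟨e,e⟩,⟨e,t⟩⟩; hence χ is the functor — type ⟨⟨t,t⟩,⟨⟨e,e⟩,⟨e,t⟩⟩⟩.

⟨⟨t,t⟩,⟨⟨e,e⟩,⟨e,t⟩⟩⟩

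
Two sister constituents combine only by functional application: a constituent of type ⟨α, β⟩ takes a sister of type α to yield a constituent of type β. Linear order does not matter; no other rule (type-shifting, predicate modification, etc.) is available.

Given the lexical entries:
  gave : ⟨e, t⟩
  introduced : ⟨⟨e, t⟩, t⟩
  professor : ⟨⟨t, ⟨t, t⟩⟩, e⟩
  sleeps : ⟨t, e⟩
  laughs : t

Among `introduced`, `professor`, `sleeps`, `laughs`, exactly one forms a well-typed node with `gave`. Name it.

introduced — combines: introduced : ⟨⟨e, t⟩, t⟩ takes gave : ⟨e, t⟩ as argument, giving t.
professor : ⟨⟨t, ⟨t, t⟩⟩, e⟩ — does not combine with gave.
sleeps : ⟨t, e⟩ — does not combine with gave.
laughs : t — does not combine with gave.

introduced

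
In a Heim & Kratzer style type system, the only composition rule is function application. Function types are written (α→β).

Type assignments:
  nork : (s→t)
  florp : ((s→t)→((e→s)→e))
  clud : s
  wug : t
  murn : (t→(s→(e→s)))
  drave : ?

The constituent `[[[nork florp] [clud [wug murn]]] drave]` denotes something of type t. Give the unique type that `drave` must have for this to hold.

(e→t)

At [[[nork florp] [clud [wug murn]]] drave] (required: t): [[nork florp] [clud [wug murn]]] is e, which is not a function with range t; hence drave is the functor — type (e→t).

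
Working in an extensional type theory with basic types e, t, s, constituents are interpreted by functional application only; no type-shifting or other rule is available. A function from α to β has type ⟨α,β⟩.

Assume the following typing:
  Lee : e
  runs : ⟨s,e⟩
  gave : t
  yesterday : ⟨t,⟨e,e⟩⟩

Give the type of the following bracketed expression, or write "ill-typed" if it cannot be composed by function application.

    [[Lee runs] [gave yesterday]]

ill-typed

[Lee runs]: e with ⟨s,e⟩ — neither is a function whose domain matches the other; composition fails here.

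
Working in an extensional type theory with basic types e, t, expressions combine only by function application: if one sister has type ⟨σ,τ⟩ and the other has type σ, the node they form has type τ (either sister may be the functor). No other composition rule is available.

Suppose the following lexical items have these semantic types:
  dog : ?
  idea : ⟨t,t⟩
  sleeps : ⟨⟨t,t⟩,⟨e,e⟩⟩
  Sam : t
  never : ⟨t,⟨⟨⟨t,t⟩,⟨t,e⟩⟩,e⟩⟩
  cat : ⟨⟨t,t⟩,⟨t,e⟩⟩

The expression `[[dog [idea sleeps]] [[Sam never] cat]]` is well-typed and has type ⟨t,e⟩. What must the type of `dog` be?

[[dog [idea sleeps]] [[Sam never] cat]] is required to be ⟨t,e⟩. [[Sam never] cat] : e cannot yield ⟨t,e⟩ as functor, so [dog [idea sleeps]] : ⟨e,⟨t,e⟩⟩.
[dog [idea sleeps]] is required to be ⟨e,⟨t,e⟩⟩. [idea sleeps] : ⟨e,e⟩ cannot yield ⟨e,⟨t,e⟩⟩ as functor, so dog : ⟨⟨e,e⟩,⟨e,⟨t,e⟩⟩⟩.

⟨⟨e,e⟩,⟨e,⟨t,e⟩⟩⟩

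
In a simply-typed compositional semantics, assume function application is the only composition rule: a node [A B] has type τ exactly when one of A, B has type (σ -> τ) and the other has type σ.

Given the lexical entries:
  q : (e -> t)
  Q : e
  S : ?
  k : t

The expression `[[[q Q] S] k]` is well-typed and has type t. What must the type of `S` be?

For [[[q Q] S] k] to have type t with k of type t, [[q Q] S] must be the function: [[q Q] S] : (t -> t).
For [[q Q] S] to have type (t -> t) with [q Q] of type t, S must be the function: S : (t -> (t -> t)).

(t -> (t -> t))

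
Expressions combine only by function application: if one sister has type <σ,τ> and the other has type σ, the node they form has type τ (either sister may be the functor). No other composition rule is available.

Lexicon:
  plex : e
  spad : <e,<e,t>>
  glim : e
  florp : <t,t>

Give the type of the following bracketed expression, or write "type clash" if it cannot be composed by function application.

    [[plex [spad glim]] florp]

[spad glim]: functor spad : <e,<e,t>>, argument glim : e; result <e,t>.
[plex [spad glim]]: functor [spad glim] : <e,t>, argument plex : e; result t.
[[plex [spad glim]] florp]: functor florp : <t,t>, argument [plex [spad glim]] : t; result t.

t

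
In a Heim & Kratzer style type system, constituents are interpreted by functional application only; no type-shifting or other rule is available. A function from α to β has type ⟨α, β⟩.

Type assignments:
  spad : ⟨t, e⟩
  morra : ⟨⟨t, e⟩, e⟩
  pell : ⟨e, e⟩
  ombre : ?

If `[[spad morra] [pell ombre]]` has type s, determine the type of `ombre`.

At [[spad morra] [pell ombre]] (required: s): [spad morra] is e, which is not a function with range s; hence [pell ombre] is the functor — type ⟨e, s⟩.
At [pell ombre] (required: ⟨e, s⟩): pell is ⟨e, e⟩, which is not a function with range ⟨e, s⟩; hence ombre is the functor — type ⟨⟨e, e⟩, ⟨e, s⟩⟩.

⟨⟨e, e⟩, ⟨e, s⟩⟩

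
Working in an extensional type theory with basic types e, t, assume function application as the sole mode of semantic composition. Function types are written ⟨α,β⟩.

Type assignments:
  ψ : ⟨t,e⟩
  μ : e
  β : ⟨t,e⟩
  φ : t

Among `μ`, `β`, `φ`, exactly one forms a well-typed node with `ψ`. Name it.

φ

μ : e — does not combine with ψ.
β : ⟨t,e⟩ — does not combine with ψ.
φ — combines: ψ : ⟨t,e⟩ takes φ : t as argument, giving e.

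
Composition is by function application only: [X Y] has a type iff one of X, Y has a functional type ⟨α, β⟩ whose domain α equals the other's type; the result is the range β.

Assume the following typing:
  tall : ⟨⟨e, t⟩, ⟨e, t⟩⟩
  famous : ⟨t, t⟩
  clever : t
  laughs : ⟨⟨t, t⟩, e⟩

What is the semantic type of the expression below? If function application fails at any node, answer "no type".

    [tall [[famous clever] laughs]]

[famous clever]: famous is ⟨t, t⟩, clever is t; result t.
[[famous clever] laughs]: t with ⟨⟨t, t⟩, e⟩ — neither is a function whose domain matches the other; composition fails here.

no type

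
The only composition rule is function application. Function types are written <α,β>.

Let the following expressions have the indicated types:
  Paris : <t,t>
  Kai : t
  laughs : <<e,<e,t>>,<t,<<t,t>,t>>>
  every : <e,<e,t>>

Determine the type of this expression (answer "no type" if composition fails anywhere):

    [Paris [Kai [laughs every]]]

t

[laughs every]: <<e,<e,t>>,<t,<<t,t>,t>>> applied to <e,<e,t>> yields <t,<<t,t>,t>>.
[Kai [laughs every]]: <t,<<t,t>,t>> applied to t yields <<t,t>,t>.
[Paris [Kai [laughs every]]]: <<t,t>,t> applied to <t,t> yields t.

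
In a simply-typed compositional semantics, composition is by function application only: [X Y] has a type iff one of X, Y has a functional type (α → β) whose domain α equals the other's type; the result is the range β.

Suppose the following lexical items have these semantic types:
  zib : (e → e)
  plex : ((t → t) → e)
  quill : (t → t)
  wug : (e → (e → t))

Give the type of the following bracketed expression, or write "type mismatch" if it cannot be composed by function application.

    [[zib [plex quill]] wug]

[plex quill] — plex of type ((t → t) → e) combines with quill of type (t → t): type e.
[zib [plex quill]] — zib of type (e → e) combines with [plex quill] of type e: type e.
[[zib [plex quill]] wug] — wug of type (e → (e → t)) combines with [zib [plex quill]] of type e: type (e → t).

(e → t)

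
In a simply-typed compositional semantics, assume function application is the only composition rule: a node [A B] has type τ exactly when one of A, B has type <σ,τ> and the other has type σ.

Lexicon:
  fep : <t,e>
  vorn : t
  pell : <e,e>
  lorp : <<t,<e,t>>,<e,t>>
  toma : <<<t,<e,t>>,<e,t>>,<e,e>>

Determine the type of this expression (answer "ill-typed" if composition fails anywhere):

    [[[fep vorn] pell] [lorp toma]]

e

At [fep vorn], fep : <t,e> takes vorn : t, giving e.
At [[fep vorn] pell], pell : <e,e> takes [fep vorn] : e, giving e.
At [lorp toma], toma : <<<t,<e,t>>,<e,t>>,<e,e>> takes lorp : <<t,<e,t>>,<e,t>>, giving <e,e>.
At [[[fep vorn] pell] [lorp toma]], [lorp toma] : <e,e> takes [[fep vorn] pell] : e, giving e.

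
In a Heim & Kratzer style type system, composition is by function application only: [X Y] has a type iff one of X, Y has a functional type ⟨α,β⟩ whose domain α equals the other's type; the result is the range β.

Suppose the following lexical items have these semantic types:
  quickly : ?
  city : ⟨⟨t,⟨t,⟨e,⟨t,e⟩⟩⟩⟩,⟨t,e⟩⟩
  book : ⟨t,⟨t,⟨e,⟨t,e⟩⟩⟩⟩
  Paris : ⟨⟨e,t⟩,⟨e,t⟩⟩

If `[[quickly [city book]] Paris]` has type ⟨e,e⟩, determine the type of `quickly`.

⟨⟨t,e⟩,⟨⟨⟨e,t⟩,⟨e,t⟩⟩,⟨e,e⟩⟩⟩

[[quickly [city book]] Paris] is required to be ⟨e,e⟩. Paris : ⟨⟨e,t⟩,⟨e,t⟩⟩ cannot yield ⟨e,e⟩ as functor, so [quickly [city book]] : ⟨⟨⟨e,t⟩,⟨e,t⟩⟩,⟨e,e⟩⟩.
[quickly [city book]] is required to be ⟨⟨⟨e,t⟩,⟨e,t⟩⟩,⟨e,e⟩⟩. [city book] : ⟨t,e⟩ cannot yield ⟨⟨⟨e,t⟩,⟨e,t⟩⟩,⟨e,e⟩⟩ as functor, so quickly : ⟨⟨t,e⟩,⟨⟨⟨e,t⟩,⟨e,t⟩⟩,⟨e,e⟩⟩⟩.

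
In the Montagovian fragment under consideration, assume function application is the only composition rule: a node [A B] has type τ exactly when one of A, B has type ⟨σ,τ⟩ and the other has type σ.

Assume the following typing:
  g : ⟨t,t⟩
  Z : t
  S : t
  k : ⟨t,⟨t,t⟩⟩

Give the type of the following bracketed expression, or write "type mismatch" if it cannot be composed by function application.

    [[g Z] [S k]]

t

[g Z] — g of type ⟨t,t⟩ combines with Z of type t: type t.
[S k] — k of type ⟨t,⟨t,t⟩⟩ combines with S of type t: type ⟨t,t⟩.
[[g Z] [S k]] — [S k] of type ⟨t,t⟩ combines with [g Z] of type t: type t.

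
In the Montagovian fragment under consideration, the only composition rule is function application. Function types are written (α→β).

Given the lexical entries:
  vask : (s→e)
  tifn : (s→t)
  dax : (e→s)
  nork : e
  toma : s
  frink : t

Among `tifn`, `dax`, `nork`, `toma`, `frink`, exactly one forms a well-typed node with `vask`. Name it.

toma

tifn : (s→t) — vask needs s; tifn needs s; neither fits.
dax : (e→s) — vask needs s; dax needs e; neither fits.
nork : e — vask needs s; nork needs nothing (atomic); neither fits.
toma — combines: vask : (s→e) takes toma : s as argument, giving e.
frink : t — vask needs s; frink needs nothing (atomic); neither fits.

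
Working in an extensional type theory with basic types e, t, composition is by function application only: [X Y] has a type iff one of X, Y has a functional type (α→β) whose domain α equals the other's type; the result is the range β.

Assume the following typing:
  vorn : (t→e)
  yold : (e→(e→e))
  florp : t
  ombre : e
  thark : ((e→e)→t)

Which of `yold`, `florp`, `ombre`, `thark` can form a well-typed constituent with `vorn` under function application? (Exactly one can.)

florp

yold : (e→(e→e)) — does not combine with vorn.
florp — combines: vorn : (t→e) takes florp : t as argument, giving e.
ombre : e — does not combine with vorn.
thark : ((e→e)→t) — does not combine with vorn.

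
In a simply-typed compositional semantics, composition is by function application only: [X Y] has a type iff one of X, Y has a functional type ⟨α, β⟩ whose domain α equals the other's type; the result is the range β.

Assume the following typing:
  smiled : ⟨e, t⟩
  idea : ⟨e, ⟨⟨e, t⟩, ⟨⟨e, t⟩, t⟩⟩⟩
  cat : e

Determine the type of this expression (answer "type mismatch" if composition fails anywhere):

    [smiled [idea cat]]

[idea cat]: ⟨e, ⟨⟨e, t⟩, ⟨⟨e, t⟩, t⟩⟩⟩ applied to e yields ⟨⟨e, t⟩, ⟨⟨e, t⟩, t⟩⟩.
[smiled [idea cat]]: ⟨⟨e, t⟩, ⟨⟨e, t⟩, t⟩⟩ applied to ⟨e, t⟩ yields ⟨⟨e, t⟩, t⟩.

⟨⟨e, t⟩, t⟩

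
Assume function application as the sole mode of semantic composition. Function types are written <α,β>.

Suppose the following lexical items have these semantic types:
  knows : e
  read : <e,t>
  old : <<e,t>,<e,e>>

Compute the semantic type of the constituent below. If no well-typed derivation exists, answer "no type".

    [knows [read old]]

At [read old], old : <<e,t>,<e,e>> takes read : <e,t>, giving <e,e>.
At [knows [read old]], [read old] : <e,e> takes knows : e, giving e.

e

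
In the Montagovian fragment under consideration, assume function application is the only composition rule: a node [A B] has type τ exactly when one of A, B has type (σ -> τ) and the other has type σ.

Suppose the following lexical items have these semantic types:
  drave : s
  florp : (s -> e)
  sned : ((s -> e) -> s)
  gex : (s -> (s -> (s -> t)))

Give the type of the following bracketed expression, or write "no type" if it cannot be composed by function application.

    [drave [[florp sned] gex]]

(s -> t)

At [florp sned], sned : ((s -> e) -> s) takes florp : (s -> e), giving s.
At [[florp sned] gex], gex : (s -> (s -> (s -> t))) takes [florp sned] : s, giving (s -> (s -> t)).
At [drave [[florp sned] gex]], [[florp sned] gex] : (s -> (s -> t)) takes drave : s, giving (s -> t).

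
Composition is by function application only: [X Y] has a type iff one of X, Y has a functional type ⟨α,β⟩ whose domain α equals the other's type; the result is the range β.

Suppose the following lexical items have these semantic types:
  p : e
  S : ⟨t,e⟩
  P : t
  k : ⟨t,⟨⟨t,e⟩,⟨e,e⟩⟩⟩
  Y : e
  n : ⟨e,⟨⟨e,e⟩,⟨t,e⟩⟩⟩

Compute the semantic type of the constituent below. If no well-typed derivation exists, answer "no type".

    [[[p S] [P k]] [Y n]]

At [p S]: neither e nor ⟨t,e⟩ can take the other as argument; the node is ill-typed.

no type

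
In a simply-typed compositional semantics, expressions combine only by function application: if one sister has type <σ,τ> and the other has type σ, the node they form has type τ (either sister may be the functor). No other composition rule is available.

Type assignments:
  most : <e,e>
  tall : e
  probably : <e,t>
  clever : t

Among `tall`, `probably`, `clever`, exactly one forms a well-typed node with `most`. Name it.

tall

tall — combines: most : <e,e> takes tall : e as argument, giving e.
probably : <e,t> — no; most wants e, and probably wants e.
clever : t — no; most wants e, and clever wants nothing (atomic).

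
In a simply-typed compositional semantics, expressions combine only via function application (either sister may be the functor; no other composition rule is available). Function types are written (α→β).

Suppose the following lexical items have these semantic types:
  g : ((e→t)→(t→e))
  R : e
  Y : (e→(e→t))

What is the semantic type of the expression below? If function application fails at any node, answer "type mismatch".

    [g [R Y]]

(t→e)

[R Y]: Y is (e→(e→t)), R is e; result (e→t).
[g [R Y]]: g is ((e→t)→(t→e)), [R Y] is (e→t); result (t→e).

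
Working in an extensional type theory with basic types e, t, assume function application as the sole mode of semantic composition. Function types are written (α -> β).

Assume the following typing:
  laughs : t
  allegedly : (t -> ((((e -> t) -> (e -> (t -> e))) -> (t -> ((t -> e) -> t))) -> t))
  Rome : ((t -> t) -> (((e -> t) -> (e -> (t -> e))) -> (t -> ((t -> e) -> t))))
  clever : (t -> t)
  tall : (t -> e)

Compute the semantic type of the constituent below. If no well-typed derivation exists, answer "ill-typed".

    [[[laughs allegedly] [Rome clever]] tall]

[laughs allegedly]: allegedly is (t -> ((((e -> t) -> (e -> (t -> e))) -> (t -> ((t -> e) -> t))) -> t)), laughs is t; result ((((e -> t) -> (e -> (t -> e))) -> (t -> ((t -> e) -> t))) -> t).
[Rome clever]: Rome is ((t -> t) -> (((e -> t) -> (e -> (t -> e))) -> (t -> ((t -> e) -> t)))), clever is (t -> t); result (((e -> t) -> (e -> (t -> e))) -> (t -> ((t -> e) -> t))).
[[laughs allegedly] [Rome clever]]: [laughs allegedly] is ((((e -> t) -> (e -> (t -> e))) -> (t -> ((t -> e) -> t))) -> t), [Rome clever] is (((e -> t) -> (e -> (t -> e))) -> (t -> ((t -> e) -> t))); result t.
[[[laughs allegedly] [Rome clever]] tall]: tall is (t -> e), [[laughs allegedly] [Rome clever]] is t; result e.

e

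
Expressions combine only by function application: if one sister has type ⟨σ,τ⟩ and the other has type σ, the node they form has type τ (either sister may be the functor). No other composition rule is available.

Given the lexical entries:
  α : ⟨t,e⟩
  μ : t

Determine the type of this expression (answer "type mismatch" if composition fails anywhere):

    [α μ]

e

[α μ]: ⟨t,e⟩ applied to t yields e.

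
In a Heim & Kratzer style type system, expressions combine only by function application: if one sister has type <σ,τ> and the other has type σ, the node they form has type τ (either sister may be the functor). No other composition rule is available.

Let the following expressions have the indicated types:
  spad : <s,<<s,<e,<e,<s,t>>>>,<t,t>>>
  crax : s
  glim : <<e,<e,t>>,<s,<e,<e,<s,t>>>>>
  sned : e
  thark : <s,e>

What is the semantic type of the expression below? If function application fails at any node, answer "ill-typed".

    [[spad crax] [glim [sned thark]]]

ill-typed

[spad crax] — spad of type <s,<<s,<e,<e,<s,t>>>>,<t,t>>> combines with crax of type s: type <<s,<e,<e,<s,t>>>>,<t,t>>.
[sned thark]: e and <s,e> cannot combine by function application — type clash.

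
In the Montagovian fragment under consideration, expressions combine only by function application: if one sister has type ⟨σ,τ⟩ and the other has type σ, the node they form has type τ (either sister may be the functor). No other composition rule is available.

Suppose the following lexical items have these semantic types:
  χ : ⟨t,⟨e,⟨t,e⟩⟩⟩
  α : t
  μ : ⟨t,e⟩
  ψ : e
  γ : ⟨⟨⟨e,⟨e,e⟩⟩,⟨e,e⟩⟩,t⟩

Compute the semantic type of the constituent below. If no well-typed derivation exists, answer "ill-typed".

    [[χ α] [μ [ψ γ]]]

ill-typed

[χ α]: χ is ⟨t,⟨e,⟨t,e⟩⟩⟩, α is t; result ⟨e,⟨t,e⟩⟩.
[ψ γ]: e and ⟨⟨⟨e,⟨e,e⟩⟩,⟨e,e⟩⟩,t⟩ cannot combine by function application — type clash.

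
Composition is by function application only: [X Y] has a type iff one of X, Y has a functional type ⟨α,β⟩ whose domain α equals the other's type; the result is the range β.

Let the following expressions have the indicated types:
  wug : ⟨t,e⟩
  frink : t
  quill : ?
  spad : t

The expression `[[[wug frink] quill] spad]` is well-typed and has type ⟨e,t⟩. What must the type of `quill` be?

[[[wug frink] quill] spad] must have type ⟨e,t⟩. The sister spad has type t; that is not a function onto ⟨e,t⟩, so [[wug frink] quill] must be the functor, of type ⟨t,⟨e,t⟩⟩.
[[wug frink] quill] must have type ⟨t,⟨e,t⟩⟩. The sister [wug frink] has type e; that is not a function onto ⟨t,⟨e,t⟩⟩, so quill must be the functor, of type ⟨e,⟨t,⟨e,t⟩⟩⟩.

⟨e,⟨t,⟨e,t⟩⟩⟩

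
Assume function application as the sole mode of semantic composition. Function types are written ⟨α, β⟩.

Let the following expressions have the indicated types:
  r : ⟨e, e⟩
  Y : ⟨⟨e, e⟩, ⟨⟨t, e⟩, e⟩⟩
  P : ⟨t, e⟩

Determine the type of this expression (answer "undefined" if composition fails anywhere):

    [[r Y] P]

e

[r Y]: ⟨⟨e, e⟩, ⟨⟨t, e⟩, e⟩⟩ applied to ⟨e, e⟩ yields ⟨⟨t, e⟩, e⟩.
[[r Y] P]: ⟨⟨t, e⟩, e⟩ applied to ⟨t, e⟩ yields e.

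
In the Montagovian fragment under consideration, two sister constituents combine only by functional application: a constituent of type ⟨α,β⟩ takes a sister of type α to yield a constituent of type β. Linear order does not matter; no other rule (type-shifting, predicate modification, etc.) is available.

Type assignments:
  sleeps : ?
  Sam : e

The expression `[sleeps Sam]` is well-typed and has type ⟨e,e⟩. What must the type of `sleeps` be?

⟨e,⟨e,e⟩⟩

For [sleeps Sam] to have type ⟨e,e⟩ with Sam of type e, sleeps must be the function: sleeps : ⟨e,⟨e,e⟩⟩.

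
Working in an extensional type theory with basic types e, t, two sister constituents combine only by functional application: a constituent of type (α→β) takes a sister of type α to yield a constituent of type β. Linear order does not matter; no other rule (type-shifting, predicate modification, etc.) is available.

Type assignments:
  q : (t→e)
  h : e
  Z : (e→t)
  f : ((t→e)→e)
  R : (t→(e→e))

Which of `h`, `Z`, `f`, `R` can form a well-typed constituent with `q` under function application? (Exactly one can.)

h : e — neither side's domain matches the other.
Z : (e→t) — neither side's domain matches the other.
f — combines: f : ((t→e)→e) takes q : (t→e) as argument, giving e.
R : (t→(e→e)) — neither side's domain matches the other.

f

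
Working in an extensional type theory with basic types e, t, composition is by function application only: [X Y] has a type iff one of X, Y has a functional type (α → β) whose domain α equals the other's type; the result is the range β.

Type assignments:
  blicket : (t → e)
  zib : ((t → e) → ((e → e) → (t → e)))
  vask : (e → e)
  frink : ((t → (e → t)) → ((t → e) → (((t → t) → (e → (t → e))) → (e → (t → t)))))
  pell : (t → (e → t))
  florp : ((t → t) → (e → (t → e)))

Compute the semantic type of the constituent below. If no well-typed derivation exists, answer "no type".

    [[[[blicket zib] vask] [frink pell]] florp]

[blicket zib]: zib is ((t → e) → ((e → e) → (t → e))), blicket is (t → e); result ((e → e) → (t → e)).
[[blicket zib] vask]: [blicket zib] is ((e → e) → (t → e)), vask is (e → e); result (t → e).
[frink pell]: frink is ((t → (e → t)) → ((t → e) → (((t → t) → (e → (t → e))) → (e → (t → t))))), pell is (t → (e → t)); result ((t → e) → (((t → t) → (e → (t → e))) → (e → (t → t)))).
[[[blicket zib] vask] [frink pell]]: [frink pell] is ((t → e) → (((t → t) → (e → (t → e))) → (e → (t → t)))), [[blicket zib] vask] is (t → e); result (((t → t) → (e → (t → e))) → (e → (t → t))).
[[[[blicket zib] vask] [frink pell]] florp]: [[[blicket zib] vask] [frink pell]] is (((t → t) → (e → (t → e))) → (e → (t → t))), florp is ((t → t) → (e → (t → e))); result (e → (t → t)).

(e → (t → t))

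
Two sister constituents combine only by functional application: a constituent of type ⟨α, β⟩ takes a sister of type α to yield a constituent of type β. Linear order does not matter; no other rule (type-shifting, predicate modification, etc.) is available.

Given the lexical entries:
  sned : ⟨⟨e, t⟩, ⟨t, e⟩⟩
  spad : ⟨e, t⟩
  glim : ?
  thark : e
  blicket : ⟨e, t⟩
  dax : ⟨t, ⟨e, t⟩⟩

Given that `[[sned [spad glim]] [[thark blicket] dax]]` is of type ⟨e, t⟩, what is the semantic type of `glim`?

[[sned [spad glim]] [[thark blicket] dax]] is required to be ⟨e, t⟩. [[thark blicket] dax] : ⟨e, t⟩ cannot yield ⟨e, t⟩ as functor, so [sned [spad glim]] : ⟨⟨e, t⟩, ⟨e, t⟩⟩.
[sned [spad glim]] is required to be ⟨⟨e, t⟩, ⟨e, t⟩⟩. sned : ⟨⟨e, t⟩, ⟨t, e⟩⟩ cannot yield ⟨⟨e, t⟩, ⟨e, t⟩⟩ as functor, so [spad glim] : ⟨⟨⟨e, t⟩, ⟨t, e⟩⟩, ⟨⟨e, t⟩, ⟨e, t⟩⟩⟩.
[spad glim] is required to be ⟨⟨⟨e, t⟩, ⟨t, e⟩⟩, ⟨⟨e, t⟩, ⟨e, t⟩⟩⟩. spad : ⟨e, t⟩ cannot yield ⟨⟨⟨e, t⟩, ⟨t, e⟩⟩, ⟨⟨e, t⟩, ⟨e, t⟩⟩⟩ as functor, so glim : ⟨⟨e, t⟩, ⟨⟨⟨e, t⟩, ⟨t, e⟩⟩, ⟨⟨e, t⟩, ⟨e, t⟩⟩⟩⟩.

⟨⟨e, t⟩, ⟨⟨⟨e, t⟩, ⟨t, e⟩⟩, ⟨⟨e, t⟩, ⟨e, t⟩⟩⟩⟩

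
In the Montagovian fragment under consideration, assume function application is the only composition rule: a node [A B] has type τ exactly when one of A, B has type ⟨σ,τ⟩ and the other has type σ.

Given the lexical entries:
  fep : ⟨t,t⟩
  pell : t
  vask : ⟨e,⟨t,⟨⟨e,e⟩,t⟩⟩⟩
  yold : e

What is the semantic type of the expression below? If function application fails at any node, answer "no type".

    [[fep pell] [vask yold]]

[fep pell]: functor fep : ⟨t,t⟩, argument pell : t; result t.
[vask yold]: functor vask : ⟨e,⟨t,⟨⟨e,e⟩,t⟩⟩⟩, argument yold : e; result ⟨t,⟨⟨e,e⟩,t⟩⟩.
[[fep pell] [vask yold]]: functor [vask yold] : ⟨t,⟨⟨e,e⟩,t⟩⟩, argument [fep pell] : t; result ⟨⟨e,e⟩,t⟩.

⟨⟨e,e⟩,t⟩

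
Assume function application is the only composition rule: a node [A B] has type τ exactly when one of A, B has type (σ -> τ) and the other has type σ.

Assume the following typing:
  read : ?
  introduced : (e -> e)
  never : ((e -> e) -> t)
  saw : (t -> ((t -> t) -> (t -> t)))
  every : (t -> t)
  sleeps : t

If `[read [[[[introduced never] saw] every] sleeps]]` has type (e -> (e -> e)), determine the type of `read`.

(t -> (e -> (e -> e)))

[read [[[[introduced never] saw] every] sleeps]] is required to be (e -> (e -> e)). [[[[introduced never] saw] every] sleeps] : t cannot yield (e -> (e -> e)) as functor, so read : (t -> (e -> (e -> e))).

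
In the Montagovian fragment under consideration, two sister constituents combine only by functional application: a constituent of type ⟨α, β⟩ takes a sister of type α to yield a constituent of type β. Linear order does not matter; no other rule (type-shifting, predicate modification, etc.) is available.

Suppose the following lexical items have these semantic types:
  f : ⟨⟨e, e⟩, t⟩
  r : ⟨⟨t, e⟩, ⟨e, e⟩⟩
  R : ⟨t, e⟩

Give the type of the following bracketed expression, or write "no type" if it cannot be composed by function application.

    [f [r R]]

t

[r R]: ⟨⟨t, e⟩, ⟨e, e⟩⟩ applied to ⟨t, e⟩ yields ⟨e, e⟩.
[f [r R]]: ⟨⟨e, e⟩, t⟩ applied to ⟨e, e⟩ yields t.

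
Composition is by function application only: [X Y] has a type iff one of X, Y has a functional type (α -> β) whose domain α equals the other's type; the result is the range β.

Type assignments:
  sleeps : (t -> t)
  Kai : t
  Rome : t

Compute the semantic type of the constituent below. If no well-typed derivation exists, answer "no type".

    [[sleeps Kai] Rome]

no type

At [sleeps Kai], sleeps : (t -> t) takes Kai : t, giving t.
At [[sleeps Kai] Rome]: neither t nor t can take the other as argument; the node is ill-typed.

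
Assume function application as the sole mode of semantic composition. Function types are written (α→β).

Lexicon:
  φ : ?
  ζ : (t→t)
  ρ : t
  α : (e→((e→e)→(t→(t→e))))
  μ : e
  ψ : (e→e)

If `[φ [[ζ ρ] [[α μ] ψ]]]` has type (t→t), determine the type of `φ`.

[φ [[ζ ρ] [[α μ] ψ]]] must have type (t→t). The sister [[ζ ρ] [[α μ] ψ]] has type (t→e); that is not a function onto (t→t), so φ must be the functor, of type ((t→e)→(t→t)).

((t→e)→(t→t))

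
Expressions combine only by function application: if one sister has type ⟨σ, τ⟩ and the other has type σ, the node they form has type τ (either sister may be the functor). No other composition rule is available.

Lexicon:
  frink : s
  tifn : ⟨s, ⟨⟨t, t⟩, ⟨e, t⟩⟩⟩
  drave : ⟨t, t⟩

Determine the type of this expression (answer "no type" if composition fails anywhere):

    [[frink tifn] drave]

⟨e, t⟩

[frink tifn]: ⟨s, ⟨⟨t, t⟩, ⟨e, t⟩⟩⟩ applied to s yields ⟨⟨t, t⟩, ⟨e, t⟩⟩.
[[frink tifn] drave]: ⟨⟨t, t⟩, ⟨e, t⟩⟩ applied to ⟨t, t⟩ yields ⟨e, t⟩.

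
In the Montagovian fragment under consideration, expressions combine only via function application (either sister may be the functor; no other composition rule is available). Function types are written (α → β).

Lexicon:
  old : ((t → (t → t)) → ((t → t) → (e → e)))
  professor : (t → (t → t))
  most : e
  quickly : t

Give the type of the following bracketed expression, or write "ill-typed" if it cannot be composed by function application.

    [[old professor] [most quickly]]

[old professor]: old is ((t → (t → t)) → ((t → t) → (e → e))), professor is (t → (t → t)); result ((t → t) → (e → e)).
[most quickly]: e with t — neither is a function whose domain matches the other; composition fails here.

ill-typed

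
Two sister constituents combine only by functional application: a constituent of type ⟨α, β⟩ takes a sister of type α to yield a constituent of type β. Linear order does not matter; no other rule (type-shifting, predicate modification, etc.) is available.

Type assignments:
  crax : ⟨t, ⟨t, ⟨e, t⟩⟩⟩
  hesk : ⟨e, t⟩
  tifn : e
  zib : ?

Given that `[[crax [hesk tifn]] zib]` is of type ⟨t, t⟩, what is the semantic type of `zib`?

For [[crax [hesk tifn]] zib] to have type ⟨t, t⟩ with [crax [hesk tifn]] of type ⟨t, ⟨e, t⟩⟩, zib must be the function: zib : ⟨⟨t, ⟨e, t⟩⟩, ⟨t, t⟩⟩.

⟨⟨t, ⟨e, t⟩⟩, ⟨t, t⟩⟩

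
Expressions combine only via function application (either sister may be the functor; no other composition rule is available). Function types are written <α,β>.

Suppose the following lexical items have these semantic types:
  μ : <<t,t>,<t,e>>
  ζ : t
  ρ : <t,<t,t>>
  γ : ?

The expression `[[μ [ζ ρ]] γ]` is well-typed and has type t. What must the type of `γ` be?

<<t,e>,t>

[[μ [ζ ρ]] γ] is required to be t. [μ [ζ ρ]] : <t,e> cannot yield t as functor, so γ : <<t,e>,t>.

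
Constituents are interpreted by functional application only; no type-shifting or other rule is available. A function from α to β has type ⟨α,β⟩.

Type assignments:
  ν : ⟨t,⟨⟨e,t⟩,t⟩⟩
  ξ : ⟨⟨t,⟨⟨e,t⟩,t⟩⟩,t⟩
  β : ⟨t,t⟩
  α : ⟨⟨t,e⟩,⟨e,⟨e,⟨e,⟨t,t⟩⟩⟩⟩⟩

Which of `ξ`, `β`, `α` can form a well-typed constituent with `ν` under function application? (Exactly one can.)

ξ

ξ — combines: ξ : ⟨⟨t,⟨⟨e,t⟩,t⟩⟩,t⟩ takes ν : ⟨t,⟨⟨e,t⟩,t⟩⟩ as argument, giving t.
β : ⟨t,t⟩ — does not combine with ν.
α : ⟨⟨t,e⟩,⟨e,⟨e,⟨e,⟨t,t⟩⟩⟩⟩⟩ — does not combine with ν.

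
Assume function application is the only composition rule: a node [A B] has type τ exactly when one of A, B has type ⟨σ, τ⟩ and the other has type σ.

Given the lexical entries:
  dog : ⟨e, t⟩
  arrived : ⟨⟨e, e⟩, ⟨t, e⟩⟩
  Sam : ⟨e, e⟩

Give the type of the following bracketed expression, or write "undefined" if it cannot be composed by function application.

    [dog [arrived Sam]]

undefined

[arrived Sam]: functor arrived : ⟨⟨e, e⟩, ⟨t, e⟩⟩, argument Sam : ⟨e, e⟩; result ⟨t, e⟩.
At [dog [arrived Sam]]: neither ⟨e, t⟩ nor ⟨t, e⟩ can take the other as argument; the node is ill-typed.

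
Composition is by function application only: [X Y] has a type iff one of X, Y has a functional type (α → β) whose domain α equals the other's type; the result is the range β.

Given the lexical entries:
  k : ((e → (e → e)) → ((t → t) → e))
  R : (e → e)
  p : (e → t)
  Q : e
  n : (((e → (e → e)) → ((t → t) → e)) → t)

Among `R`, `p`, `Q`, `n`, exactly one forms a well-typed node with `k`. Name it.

R : (e → e) — k needs (e → (e → e)); R needs e; neither fits.
p : (e → t) — k needs (e → (e → e)); p needs e; neither fits.
Q : e — k needs (e → (e → e)); Q needs nothing (atomic); neither fits.
n — combines: n : (((e → (e → e)) → ((t → t) → e)) → t) takes k : ((e → (e → e)) → ((t → t) → e)) as argument, giving t.

n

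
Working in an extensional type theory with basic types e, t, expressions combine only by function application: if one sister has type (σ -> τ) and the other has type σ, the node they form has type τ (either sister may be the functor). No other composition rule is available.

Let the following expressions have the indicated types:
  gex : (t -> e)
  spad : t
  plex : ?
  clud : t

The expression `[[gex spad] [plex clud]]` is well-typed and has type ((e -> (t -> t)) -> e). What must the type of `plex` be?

(t -> (e -> ((e -> (t -> t)) -> e)))

For [[gex spad] [plex clud]] to have type ((e -> (t -> t)) -> e) with [gex spad] of type e, [plex clud] must be the function: [plex clud] : (e -> ((e -> (t -> t)) -> e)).
For [plex clud] to have type (e -> ((e -> (t -> t)) -> e)) with clud of type t, plex must be the function: plex : (t -> (e -> ((e -> (t -> t)) -> e))).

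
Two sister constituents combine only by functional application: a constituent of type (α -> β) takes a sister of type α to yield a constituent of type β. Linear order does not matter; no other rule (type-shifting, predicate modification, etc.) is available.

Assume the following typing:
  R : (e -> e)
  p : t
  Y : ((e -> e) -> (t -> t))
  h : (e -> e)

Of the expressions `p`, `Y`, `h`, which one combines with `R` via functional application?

Y

p : t — no; R wants e, and p wants nothing (atomic).
Y — combines: Y : ((e -> e) -> (t -> t)) takes R : (e -> e) as argument, giving (t -> t).
h : (e -> e) — no; R wants e, and h wants e.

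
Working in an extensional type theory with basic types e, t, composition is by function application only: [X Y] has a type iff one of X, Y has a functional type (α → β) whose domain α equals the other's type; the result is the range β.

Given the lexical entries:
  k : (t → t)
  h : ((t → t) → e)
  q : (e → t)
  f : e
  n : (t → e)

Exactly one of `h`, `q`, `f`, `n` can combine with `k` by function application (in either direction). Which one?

h — combines: h : ((t → t) → e) takes k : (t → t) as argument, giving e.
q : (e → t) — k needs t; q needs e; neither fits.
f : e — k needs t; f needs nothing (atomic); neither fits.
n : (t → e) — k needs t; n needs t; neither fits.

h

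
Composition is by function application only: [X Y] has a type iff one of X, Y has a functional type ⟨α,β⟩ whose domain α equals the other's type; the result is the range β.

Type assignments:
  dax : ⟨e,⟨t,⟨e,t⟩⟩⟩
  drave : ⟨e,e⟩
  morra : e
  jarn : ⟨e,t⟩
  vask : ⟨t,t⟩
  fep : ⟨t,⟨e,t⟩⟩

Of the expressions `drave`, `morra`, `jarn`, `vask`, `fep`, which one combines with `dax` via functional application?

drave : ⟨e,e⟩ — dax needs e; drave needs e; neither fits.
morra — combines: dax : ⟨e,⟨t,⟨e,t⟩⟩⟩ takes morra : e as argument, giving ⟨t,⟨e,t⟩⟩.
jarn : ⟨e,t⟩ — dax needs e; jarn needs e; neither fits.
vask : ⟨t,t⟩ — dax needs e; vask needs t; neither fits.
fep : ⟨t,⟨e,t⟩⟩ — dax needs e; fep needs t; neither fits.

morra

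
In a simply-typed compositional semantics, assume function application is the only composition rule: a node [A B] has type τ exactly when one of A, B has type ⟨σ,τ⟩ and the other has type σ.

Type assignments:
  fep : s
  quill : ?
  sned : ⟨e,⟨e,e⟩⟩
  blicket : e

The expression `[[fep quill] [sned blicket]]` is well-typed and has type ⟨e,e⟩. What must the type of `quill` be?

⟨s,⟨⟨e,e⟩,⟨e,e⟩⟩⟩

[[fep quill] [sned blicket]] must have type ⟨e,e⟩. The sister [sned blicket] has type ⟨e,e⟩; that is not a function onto ⟨e,e⟩, so [fep quill] must be the functor, of type ⟨⟨e,e⟩,⟨e,e⟩⟩.
[fep quill] must have type ⟨⟨e,e⟩,⟨e,e⟩⟩. The sister fep has type s; that is not a function onto ⟨⟨e,e⟩,⟨e,e⟩⟩, so quill must be the functor, of type ⟨s,⟨⟨e,e⟩,⟨e,e⟩⟩⟩.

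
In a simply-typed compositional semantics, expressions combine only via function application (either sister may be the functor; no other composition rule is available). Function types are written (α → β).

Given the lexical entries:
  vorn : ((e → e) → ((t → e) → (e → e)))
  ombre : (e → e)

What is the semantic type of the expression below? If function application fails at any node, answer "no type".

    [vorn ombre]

[vorn ombre] — vorn of type ((e → e) → ((t → e) → (e → e))) combines with ombre of type (e → e): type ((t → e) → (e → e)).

((t → e) → (e → e))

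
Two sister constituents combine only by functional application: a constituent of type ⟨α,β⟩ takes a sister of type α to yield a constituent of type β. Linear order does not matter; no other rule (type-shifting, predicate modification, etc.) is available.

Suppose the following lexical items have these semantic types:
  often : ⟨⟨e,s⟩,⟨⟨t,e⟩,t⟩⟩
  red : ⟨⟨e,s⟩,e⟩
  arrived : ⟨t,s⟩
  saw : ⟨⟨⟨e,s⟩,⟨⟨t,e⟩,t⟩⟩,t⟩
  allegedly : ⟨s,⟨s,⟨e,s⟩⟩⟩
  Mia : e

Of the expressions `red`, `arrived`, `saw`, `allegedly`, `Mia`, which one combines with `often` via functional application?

red : ⟨⟨e,s⟩,e⟩ — neither side's domain matches the other.
arrived : ⟨t,s⟩ — neither side's domain matches the other.
saw — combines: saw : ⟨⟨⟨e,s⟩,⟨⟨t,e⟩,t⟩⟩,t⟩ takes often : ⟨⟨e,s⟩,⟨⟨t,e⟩,t⟩⟩ as argument, giving t.
allegedly : ⟨s,⟨s,⟨e,s⟩⟩⟩ — neither side's domain matches the other.
Mia : e — neither side's domain matches the other.

saw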